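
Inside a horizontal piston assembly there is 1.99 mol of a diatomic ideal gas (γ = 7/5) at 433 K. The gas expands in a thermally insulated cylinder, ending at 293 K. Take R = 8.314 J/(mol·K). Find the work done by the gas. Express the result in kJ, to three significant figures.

Adiabatic ⇒ Q = 0, so W_by = −ΔU = nCᵥ(T₁ − T₂).
Cᵥ = 5R/2 = 20.79 J/(mol·K).
W = (1.99)(20.79)(433 − 293) = 5791 J.

W ≈ 5.79 kJ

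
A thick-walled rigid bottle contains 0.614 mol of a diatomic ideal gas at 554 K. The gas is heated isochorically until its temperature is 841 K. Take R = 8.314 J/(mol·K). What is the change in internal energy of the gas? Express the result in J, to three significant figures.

ΔU ≈ 3660 J

Constant volume ⇒ W = 0, so Q = ΔU = nCᵥΔT with Cᵥ = 5R/2 = 20.79 J/(mol·K).
ΔU = (0.614)(20.79)(841 − 554) = 3663 J.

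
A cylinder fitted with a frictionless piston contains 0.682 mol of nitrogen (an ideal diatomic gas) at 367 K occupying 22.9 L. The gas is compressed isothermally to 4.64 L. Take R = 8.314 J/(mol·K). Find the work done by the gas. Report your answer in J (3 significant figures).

Isothermal: W = nRT ln(V₂/V₁).
W = (0.682)(8.314)(367) × ln(4.64/22.9)
  = 2081 × -1.596
W_by_gas = -3322 J.

W ≈ -3320 J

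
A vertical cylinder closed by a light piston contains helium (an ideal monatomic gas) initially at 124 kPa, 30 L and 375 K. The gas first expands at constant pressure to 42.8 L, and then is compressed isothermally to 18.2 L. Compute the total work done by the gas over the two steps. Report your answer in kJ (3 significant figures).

Step 1 (isobaric): W = PΔV = (124 kPa)(42.8 − 30 L) = 1587 J.
After step 1: P = 124 kPa, V = 42.8 L, T = 535 K.
Step 2 (isothermal): W = P₁V₁ ln(V₂/V₁) = (5307) ln(18.2/42.8) = -4538 J.
W_total = 1587 − 4538 = -2951 J.

W_total ≈ -2.95 kJ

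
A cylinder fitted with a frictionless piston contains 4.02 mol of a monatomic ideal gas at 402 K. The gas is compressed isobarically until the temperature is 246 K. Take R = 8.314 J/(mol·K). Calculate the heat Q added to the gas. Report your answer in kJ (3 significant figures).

Q ≈ -13.0 kJ

Isobaric: W = nRΔT = (4.02)(8.314)(-156) = -5214 J.
ΔU = nCᵥΔT with Cᵥ = 3R/2: ΔU = (4.02)(12.47)(-156) = -7821 J.
Q = ΔU + W = -7821 − 5214 = -13035 J.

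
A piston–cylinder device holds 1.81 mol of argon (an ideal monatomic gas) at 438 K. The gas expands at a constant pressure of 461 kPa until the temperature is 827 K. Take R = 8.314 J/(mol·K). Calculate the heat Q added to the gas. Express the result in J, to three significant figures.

Isobaric: W = nRΔT = (1.81)(8.314)(389) = 5854 J.
ΔU = nCᵥΔT with Cᵥ = 3R/2: ΔU = (1.81)(12.47)(389) = 8781 J.
Q = ΔU + W = 8781 + 5854 = 14635 J.

Q ≈ 14600 J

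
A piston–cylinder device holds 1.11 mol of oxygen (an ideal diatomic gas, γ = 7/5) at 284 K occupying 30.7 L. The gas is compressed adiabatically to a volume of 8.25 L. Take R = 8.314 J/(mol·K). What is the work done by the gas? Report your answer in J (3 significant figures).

W ≈ -4530 J

Adiabatic: TV^(γ−1) = const with γ = 7/5.
T₂ = T₁ (V₁/V₂)^(γ−1) = 284 × (30.7/8.25)^0.4 = 284 × 1.692 = 480.4 K.
W_by = nCᵥ(T₁ − T₂) = (1.11)(20.79)(284 − 480.4) = -4531 J.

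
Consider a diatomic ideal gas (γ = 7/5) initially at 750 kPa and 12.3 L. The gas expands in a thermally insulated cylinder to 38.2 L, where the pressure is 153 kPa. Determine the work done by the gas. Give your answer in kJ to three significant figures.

Adiabatic: W = (P₁V₁ − P₂V₂)/(γ − 1) with γ = 7/5.
P₁V₁ = 9225 J, P₂V₂ = 5845 J.
W = (9225 − 5845) / 0.4 = 8451 J.

W ≈ 8.45 kJ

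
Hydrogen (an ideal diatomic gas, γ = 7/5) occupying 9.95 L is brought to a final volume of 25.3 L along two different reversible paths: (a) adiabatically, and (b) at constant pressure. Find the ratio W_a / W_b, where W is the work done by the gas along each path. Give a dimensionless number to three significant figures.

W_a / W_b ≈ 0.505

Path (a) adiabatic: W = P₁V₁(1 − (V₁/V₂)^(γ−1))/(γ−1) → W_a/(P₁V₁) = 0.7788.
Path (b) isobaric: W = P₁(V₂ − V₁) → W_b/(P₁V₁) = 1.543.
W_a / W_b = 0.7788 / 1.543 = 0.5049.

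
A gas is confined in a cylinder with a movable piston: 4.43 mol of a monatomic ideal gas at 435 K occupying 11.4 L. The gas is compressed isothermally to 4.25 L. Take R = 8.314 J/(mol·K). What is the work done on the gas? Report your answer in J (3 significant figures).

Isothermal: W = nRT ln(V₂/V₁).
W = (4.43)(8.314)(435) × ln(4.25/11.4)
  = 16021 × -0.9867
W_by_gas = -15808 J; work on gas = −W_by = 15808 J.

W ≈ 15800 J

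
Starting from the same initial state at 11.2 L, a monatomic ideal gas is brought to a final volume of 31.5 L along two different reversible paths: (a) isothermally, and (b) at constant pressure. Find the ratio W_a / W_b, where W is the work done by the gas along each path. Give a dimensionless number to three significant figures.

W_a / W_b ≈ 0.571

Path (a) isothermal: W = P₁V₁ ln(V₂/V₁) → W_a/(P₁V₁) = 1.034.
Path (b) isobaric: W = P₁(V₂ − V₁) → W_b/(P₁V₁) = 1.812.
W_a / W_b = 1.034 / 1.812 = 0.5705.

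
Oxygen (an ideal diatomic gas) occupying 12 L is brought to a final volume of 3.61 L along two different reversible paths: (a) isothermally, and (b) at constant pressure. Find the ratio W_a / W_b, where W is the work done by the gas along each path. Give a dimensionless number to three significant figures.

Path (a) isothermal: W = P₁V₁ ln(V₂/V₁) → W_a/(P₁V₁) = -1.201.
Path (b) isobaric: W = P₁(V₂ − V₁) → W_b/(P₁V₁) = -0.6992.
W_a / W_b = -1.201 / -0.6992 = 1.718.

W_a / W_b ≈ 1.72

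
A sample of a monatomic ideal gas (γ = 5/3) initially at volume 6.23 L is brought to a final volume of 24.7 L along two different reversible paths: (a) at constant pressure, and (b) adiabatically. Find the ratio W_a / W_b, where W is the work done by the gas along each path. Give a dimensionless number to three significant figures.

Path (a) isobaric: W = P₁(V₂ − V₁) → W_a/(P₁V₁) = 2.965.
Path (b) adiabatic: W = P₁V₁(1 − (V₁/V₂)^(γ−1))/(γ−1) → W_b/(P₁V₁) = 0.9012.
W_a / W_b = 2.965 / 0.9012 = 3.29.

W_a / W_b ≈ 3.29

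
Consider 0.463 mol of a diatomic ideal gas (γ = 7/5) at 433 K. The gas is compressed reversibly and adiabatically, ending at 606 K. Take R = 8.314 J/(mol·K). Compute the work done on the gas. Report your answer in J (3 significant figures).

W ≈ 1660 J

Adiabatic ⇒ Q = 0, so W_by = −ΔU = nCᵥ(T₁ − T₂).
Cᵥ = 5R/2 = 20.79 J/(mol·K).
W = (0.463)(20.79)(433 − 606) = -1665 J.
Work on gas = −W_by = 1665 J.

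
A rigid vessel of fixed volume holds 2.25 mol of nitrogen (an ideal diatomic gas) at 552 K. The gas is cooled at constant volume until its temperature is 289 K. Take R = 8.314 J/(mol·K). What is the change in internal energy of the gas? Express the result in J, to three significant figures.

ΔU ≈ -12300 J

Constant volume ⇒ W = 0, so Q = ΔU = nCᵥΔT with Cᵥ = 5R/2 = 20.79 J/(mol·K).
ΔU = (2.25)(20.79)(289 − 552) = -12300 J.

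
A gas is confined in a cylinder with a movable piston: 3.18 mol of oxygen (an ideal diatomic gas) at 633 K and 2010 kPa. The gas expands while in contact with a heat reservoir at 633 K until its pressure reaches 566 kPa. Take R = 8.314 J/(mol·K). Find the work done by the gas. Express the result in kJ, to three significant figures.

W ≈ 21.2 kJ

Isothermal process: W = nRT ln(V₂/V₁) = nRT ln(P₁/P₂).
W = (3.18)(8.314)(633) × ln(2010/566)
  = 16736 × ln(3.551) = 16736 × 1.267
W_by_gas = 21209 J.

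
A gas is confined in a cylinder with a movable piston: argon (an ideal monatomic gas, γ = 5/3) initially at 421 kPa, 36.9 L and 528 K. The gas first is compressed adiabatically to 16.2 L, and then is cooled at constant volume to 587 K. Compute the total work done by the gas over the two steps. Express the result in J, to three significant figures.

Step 1 (adiabatic): W = (P₁V₁ − P₂V₂)/(γ−1) = (15535 − 26894)/0.667 = -17038 J.
Step 2 (isochoric): W = 0 (constant volume).
W_total = -17038 + 0 = -17038 J.

W_total ≈ -17000 J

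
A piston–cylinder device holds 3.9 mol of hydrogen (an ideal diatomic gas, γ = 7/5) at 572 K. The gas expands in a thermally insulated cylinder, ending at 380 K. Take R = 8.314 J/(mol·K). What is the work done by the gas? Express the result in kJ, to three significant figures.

Adiabatic ⇒ Q = 0, so W_by = −ΔU = nCᵥ(T₁ − T₂).
Cᵥ = 5R/2 = 20.79 J/(mol·K).
W = (3.9)(20.79)(572 − 380) = 15564 J.

W ≈ 15.6 kJ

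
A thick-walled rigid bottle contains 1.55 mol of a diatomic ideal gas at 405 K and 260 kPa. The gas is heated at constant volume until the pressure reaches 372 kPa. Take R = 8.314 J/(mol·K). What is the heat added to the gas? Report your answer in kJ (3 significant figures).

Constant volume ⇒ W = 0, so Q = ΔU = nCᵥΔT with Cᵥ = 5R/2 = 20.79 J/(mol·K).
At constant V, T₂/T₁ = P₂/P₁ ⇒ ΔT = T₁(P₂/P₁ − 1) = 405·(372/260 − 1) = 174.5 K.
ΔU = (1.55)(20.79)(174.5) = 5621 J.

Q ≈ 5.62 kJ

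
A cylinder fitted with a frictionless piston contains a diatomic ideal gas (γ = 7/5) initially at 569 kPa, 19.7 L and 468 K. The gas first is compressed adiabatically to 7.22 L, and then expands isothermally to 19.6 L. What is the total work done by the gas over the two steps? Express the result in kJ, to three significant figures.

Step 1 (adiabatic): W = (P₁V₁ − P₂V₂)/(γ−1) = (11209 − 16748)/0.4 = -13846 J.
After step 1: P = 2320 kPa, V = 7.22 L, T = 699.2 K.
Step 2 (isothermal): W = P₁V₁ ln(V₂/V₁) = (16748) ln(19.6/7.22) = 16725 J.
W_total = -13846 + 16725 = 2880 J.

W_total ≈ 2.88 kJ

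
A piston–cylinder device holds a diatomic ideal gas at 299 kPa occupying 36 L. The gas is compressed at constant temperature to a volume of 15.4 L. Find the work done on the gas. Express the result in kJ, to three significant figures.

Isothermal: W = nRT ln(V₂/V₁) = P₁V₁ ln(V₂/V₁).
P₁V₁ = (299 kPa)(36 L) = 10764 J.
W = 10764 × ln(15.4/36) = 10764 × -0.8492
W_by_gas = -9140 J; work on gas = −W_by = 9140 J.

W ≈ 9.14 kJ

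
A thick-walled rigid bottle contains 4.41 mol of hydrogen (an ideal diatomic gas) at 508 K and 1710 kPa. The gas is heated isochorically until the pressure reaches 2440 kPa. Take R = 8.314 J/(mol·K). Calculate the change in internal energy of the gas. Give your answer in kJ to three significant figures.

Constant volume ⇒ W = 0, so Q = ΔU = nCᵥΔT with Cᵥ = 5R/2 = 20.79 J/(mol·K).
At constant V, T₂/T₁ = P₂/P₁ ⇒ ΔT = T₁(P₂/P₁ − 1) = 508·(2440/1710 − 1) = 216.9 K.
ΔU = (4.41)(20.79)(216.9) = 19878 J.

ΔU ≈ 19.9 kJ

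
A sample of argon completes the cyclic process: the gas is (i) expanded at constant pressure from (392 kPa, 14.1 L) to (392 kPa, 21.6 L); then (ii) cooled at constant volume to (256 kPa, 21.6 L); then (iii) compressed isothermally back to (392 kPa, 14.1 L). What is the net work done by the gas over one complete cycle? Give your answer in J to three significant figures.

W_net ≈ 582 J

Leg (i): W = PΔV = (392)(21.6 − 14.1) = 2940 J.
Leg (ii): W = 0.
Leg (iii): W = PᵢVᵢ ln(V_f/Vᵢ) = (5530) ln(14.1/21.6) = -2358 J.
W_net = 2940 − 2358 = 581.5 J.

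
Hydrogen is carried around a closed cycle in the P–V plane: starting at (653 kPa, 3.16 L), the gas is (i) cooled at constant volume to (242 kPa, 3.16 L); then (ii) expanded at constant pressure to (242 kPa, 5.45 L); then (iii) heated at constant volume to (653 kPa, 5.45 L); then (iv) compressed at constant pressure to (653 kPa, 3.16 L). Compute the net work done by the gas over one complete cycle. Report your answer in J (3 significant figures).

W_net ≈ -941 J

Constant-volume legs do no work.
W(ii) = (242)(5.45 − 3.16) = 554.2 J; W(iv) = (653)(3.16 − 5.45) = -1495 J.
W_net = 554.2 − 1495 = -941.2 J (the counter-clockwise enclosed area).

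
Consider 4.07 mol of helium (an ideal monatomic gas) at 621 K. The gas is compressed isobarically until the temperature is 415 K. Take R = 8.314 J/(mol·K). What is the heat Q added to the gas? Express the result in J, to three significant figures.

Isobaric: W = nRΔT = (4.07)(8.314)(-206) = -6971 J.
ΔU = nCᵥΔT with Cᵥ = 3R/2: ΔU = (4.07)(12.47)(-206) = -10456 J.
Q = ΔU + W = -10456 − 6971 = -17427 J.

Q ≈ -17400 J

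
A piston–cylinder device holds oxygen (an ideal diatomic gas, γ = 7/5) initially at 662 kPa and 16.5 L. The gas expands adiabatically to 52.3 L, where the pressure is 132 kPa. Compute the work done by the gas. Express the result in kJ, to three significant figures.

W ≈ 10.0 kJ

Adiabatic: W = (P₁V₁ − P₂V₂)/(γ − 1) with γ = 7/5.
P₁V₁ = 10923 J, P₂V₂ = 6904 J.
W = (10923 − 6904) / 0.4 = 10049 J.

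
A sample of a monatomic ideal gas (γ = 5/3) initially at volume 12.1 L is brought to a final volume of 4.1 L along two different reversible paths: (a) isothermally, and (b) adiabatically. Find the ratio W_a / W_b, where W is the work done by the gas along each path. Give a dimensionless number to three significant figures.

Path (a) isothermal: W = P₁V₁ ln(V₂/V₁) → W_a/(P₁V₁) = -1.082.
Path (b) adiabatic: W = P₁V₁(1 − (V₁/V₂)^(γ−1))/(γ−1) → W_b/(P₁V₁) = -1.586.
W_a / W_b = -1.082 / -1.586 = 0.6823.

W_a / W_b ≈ 0.682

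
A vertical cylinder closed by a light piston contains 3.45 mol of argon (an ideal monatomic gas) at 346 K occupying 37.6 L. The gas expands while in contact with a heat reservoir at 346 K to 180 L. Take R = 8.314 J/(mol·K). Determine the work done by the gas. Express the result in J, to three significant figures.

Isothermal: W = nRT ln(V₂/V₁).
W = (3.45)(8.314)(346) × ln(180/37.6)
  = 9924 × 1.566
W_by_gas = 15541 J.

W ≈ 15500 J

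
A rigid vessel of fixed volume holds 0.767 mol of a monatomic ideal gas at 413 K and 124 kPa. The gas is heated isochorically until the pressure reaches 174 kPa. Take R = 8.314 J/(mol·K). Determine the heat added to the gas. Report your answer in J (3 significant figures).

Constant volume ⇒ W = 0, so Q = ΔU = nCᵥΔT with Cᵥ = 3R/2 = 12.47 J/(mol·K).
At constant V, T₂/T₁ = P₂/P₁ ⇒ ΔT = T₁(P₂/P₁ − 1) = 413·(174/124 − 1) = 166.5 K.
ΔU = (0.767)(12.47)(166.5) = 1593 J.

Q ≈ 1590 J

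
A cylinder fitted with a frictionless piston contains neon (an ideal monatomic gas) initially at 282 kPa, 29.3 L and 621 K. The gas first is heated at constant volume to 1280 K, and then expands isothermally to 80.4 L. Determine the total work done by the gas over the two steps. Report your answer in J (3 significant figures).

Step 1 (isochoric): W = 0 (constant volume).
After step 1: P = 581.3 kPa (V unchanged).
Step 2 (isothermal): W = P₁V₁ ln(V₂/V₁) = (17031) ln(80.4/29.3) = 17191 J.
W_total = 0 + 17191 = 17191 J.

W_total ≈ 17200 J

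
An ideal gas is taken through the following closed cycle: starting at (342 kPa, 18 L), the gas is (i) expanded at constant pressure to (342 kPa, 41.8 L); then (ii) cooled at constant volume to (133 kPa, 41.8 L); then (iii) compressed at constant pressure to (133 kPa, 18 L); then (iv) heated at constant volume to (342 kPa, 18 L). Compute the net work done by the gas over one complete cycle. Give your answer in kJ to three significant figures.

W_net ≈ 4.97 kJ

Constant-volume legs do no work.
W(i) = (342)(41.8 − 18) = 8140 J; W(iii) = (133)(18 − 41.8) = -3165 J.
W_net = 8140 − 3165 = 4974 J (the clockwise enclosed area).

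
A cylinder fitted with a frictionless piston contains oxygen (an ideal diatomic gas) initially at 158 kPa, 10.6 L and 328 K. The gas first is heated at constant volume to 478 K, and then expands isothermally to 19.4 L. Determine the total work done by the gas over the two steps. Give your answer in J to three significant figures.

W_total ≈ 1480 J

Step 1 (isochoric): W = 0 (constant volume).
After step 1: P = 230.3 kPa (V unchanged).
Step 2 (isothermal): W = P₁V₁ ln(V₂/V₁) = (2441) ln(19.4/10.6) = 1475 J.
W_total = 0 + 1475 = 1475 J.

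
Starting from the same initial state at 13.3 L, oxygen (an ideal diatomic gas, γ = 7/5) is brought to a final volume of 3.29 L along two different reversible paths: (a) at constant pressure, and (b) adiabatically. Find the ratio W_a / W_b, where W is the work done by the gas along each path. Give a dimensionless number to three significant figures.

W_a / W_b ≈ 0.402

Path (a) isobaric: W = P₁(V₂ − V₁) → W_a/(P₁V₁) = -0.7526.
Path (b) adiabatic: W = P₁V₁(1 − (V₁/V₂)^(γ−1))/(γ−1) → W_b/(P₁V₁) = -1.871.
W_a / W_b = -0.7526 / -1.871 = 0.4022.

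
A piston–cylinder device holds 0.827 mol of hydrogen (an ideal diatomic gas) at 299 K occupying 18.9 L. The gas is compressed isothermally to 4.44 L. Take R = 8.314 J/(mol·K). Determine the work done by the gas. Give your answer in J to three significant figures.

W ≈ -2980 J

Isothermal: W = nRT ln(V₂/V₁).
W = (0.827)(8.314)(299) × ln(4.44/18.9)
  = 2056 × -1.449
W_by_gas = -2978 J.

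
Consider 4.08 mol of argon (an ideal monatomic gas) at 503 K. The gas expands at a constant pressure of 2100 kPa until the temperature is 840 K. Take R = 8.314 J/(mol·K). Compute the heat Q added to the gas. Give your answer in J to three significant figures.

Q ≈ 28600 J

Isobaric: W = nRΔT = (4.08)(8.314)(337) = 11431 J.
ΔU = nCᵥΔT with Cᵥ = 3R/2: ΔU = (4.08)(12.47)(337) = 17147 J.
Q = ΔU + W = 17147 + 11431 = 28579 J.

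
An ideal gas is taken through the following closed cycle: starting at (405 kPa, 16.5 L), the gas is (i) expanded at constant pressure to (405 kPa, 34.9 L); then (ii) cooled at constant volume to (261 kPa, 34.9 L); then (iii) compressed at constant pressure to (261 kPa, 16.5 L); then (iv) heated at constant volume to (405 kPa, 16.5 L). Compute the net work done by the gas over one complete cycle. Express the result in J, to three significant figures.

W_net ≈ 2650 J

Constant-volume legs do no work.
W(i) = (405)(34.9 − 16.5) = 7452 J; W(iii) = (261)(16.5 − 34.9) = -4802 J.
W_net = 7452 − 4802 = 2650 J (the clockwise enclosed area).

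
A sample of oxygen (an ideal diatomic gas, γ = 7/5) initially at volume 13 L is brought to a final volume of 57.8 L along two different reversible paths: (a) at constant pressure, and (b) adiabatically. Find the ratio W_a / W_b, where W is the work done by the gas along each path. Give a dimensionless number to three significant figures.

Path (a) isobaric: W = P₁(V₂ − V₁) → W_a/(P₁V₁) = 3.446.
Path (b) adiabatic: W = P₁V₁(1 − (V₁/V₂)^(γ−1))/(γ−1) → W_b/(P₁V₁) = 1.124.
W_a / W_b = 3.446 / 1.124 = 3.067.

W_a / W_b ≈ 3.07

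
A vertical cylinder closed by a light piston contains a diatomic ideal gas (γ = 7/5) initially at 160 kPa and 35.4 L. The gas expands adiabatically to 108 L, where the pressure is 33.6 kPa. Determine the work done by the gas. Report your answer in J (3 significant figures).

W ≈ 5090 J

Adiabatic: W = (P₁V₁ − P₂V₂)/(γ − 1) with γ = 7/5.
P₁V₁ = 5664 J, P₂V₂ = 3629 J.
W = (5664 − 3629) / 0.4 = 5088 J.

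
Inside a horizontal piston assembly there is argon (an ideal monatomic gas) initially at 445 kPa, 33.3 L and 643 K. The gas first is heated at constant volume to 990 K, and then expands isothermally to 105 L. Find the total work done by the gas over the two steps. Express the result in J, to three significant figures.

W_total ≈ 26200 J

Step 1 (isochoric): W = 0 (constant volume).
After step 1: P = 685.1 kPa (V unchanged).
Step 2 (isothermal): W = P₁V₁ ln(V₂/V₁) = (22815) ln(105/33.3) = 26201 J.
W_total = 0 + 26201 = 26201 J.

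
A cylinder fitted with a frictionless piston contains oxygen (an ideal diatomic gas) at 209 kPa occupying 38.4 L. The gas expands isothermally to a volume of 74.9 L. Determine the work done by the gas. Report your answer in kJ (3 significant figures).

Isothermal: W = nRT ln(V₂/V₁) = P₁V₁ ln(V₂/V₁).
P₁V₁ = (209 kPa)(38.4 L) = 8026 J.
W = 8026 × ln(74.9/38.4) = 8026 × 0.6681
W_by_gas = 5362 J.

W ≈ 5.36 kJ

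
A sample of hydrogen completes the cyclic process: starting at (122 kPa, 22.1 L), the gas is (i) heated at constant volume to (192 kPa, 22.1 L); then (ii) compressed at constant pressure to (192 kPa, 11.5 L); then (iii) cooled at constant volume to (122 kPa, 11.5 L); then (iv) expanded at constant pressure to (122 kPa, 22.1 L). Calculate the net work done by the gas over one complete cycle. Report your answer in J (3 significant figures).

Constant-volume legs do no work.
W(ii) = (192)(11.5 − 22.1) = -2035 J; W(iv) = (122)(22.1 − 11.5) = 1293 J.
W_net = -2035 + 1293 = -742 J (the counter-clockwise enclosed area).

W_net ≈ -742 J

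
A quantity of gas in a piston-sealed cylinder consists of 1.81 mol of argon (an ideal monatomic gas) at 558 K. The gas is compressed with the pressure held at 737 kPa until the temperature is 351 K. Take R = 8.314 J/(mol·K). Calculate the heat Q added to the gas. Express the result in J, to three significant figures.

Isobaric: W = nRΔT = (1.81)(8.314)(-207) = -3115 J.
ΔU = nCᵥΔT with Cᵥ = 3R/2: ΔU = (1.81)(12.47)(-207) = -4673 J.
Q = ΔU + W = -4673 − 3115 = -7788 J.

Q ≈ -7790 J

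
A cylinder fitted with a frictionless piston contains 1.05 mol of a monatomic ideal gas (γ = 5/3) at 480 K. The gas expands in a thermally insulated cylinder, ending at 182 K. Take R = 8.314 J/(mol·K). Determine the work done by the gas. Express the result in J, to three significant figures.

Adiabatic ⇒ Q = 0, so W_by = −ΔU = nCᵥ(T₁ − T₂).
Cᵥ = 3R/2 = 12.47 J/(mol·K).
W = (1.05)(12.47)(480 − 182) = 3902 J.

W ≈ 3900 J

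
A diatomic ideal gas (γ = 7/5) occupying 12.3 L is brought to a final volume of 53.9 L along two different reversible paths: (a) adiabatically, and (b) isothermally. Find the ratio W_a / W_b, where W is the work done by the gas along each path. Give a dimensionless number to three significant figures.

Path (a) adiabatic: W = P₁V₁(1 − (V₁/V₂)^(γ−1))/(γ−1) → W_a/(P₁V₁) = 1.116.
Path (b) isothermal: W = P₁V₁ ln(V₂/V₁) → W_b/(P₁V₁) = 1.478.
W_a / W_b = 1.116 / 1.478 = 0.755.

W_a / W_b ≈ 0.755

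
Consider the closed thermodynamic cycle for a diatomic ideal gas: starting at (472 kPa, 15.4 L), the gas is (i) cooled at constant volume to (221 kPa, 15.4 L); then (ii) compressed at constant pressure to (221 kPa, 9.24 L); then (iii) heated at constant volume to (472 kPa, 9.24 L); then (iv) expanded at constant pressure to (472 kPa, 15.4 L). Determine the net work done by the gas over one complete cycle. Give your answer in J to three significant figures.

Constant-volume legs do no work.
W(ii) = (221)(9.24 − 15.4) = -1361 J; W(iv) = (472)(15.4 − 9.24) = 2908 J.
W_net = -1361 + 2908 = 1546 J (the clockwise enclosed area).

W_net ≈ 1550 J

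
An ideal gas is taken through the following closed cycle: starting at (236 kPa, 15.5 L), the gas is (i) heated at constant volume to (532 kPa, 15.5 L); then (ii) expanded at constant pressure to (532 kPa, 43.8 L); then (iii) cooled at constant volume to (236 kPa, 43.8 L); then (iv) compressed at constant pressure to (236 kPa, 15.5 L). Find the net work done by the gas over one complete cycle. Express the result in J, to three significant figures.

Constant-volume legs do no work.
W(ii) = (532)(43.8 − 15.5) = 15056 J; W(iv) = (236)(15.5 − 43.8) = -6679 J.
W_net = 15056 − 6679 = 8377 J (the clockwise enclosed area).

W_net ≈ 8380 J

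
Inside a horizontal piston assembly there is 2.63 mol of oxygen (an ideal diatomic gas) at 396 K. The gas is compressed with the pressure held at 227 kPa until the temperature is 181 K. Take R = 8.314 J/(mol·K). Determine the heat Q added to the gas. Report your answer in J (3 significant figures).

Q ≈ -16500 J

Isobaric: W = nRΔT = (2.63)(8.314)(-215) = -4701 J.
ΔU = nCᵥΔT with Cᵥ = 5R/2: ΔU = (2.63)(20.79)(-215) = -11753 J.
Q = ΔU + W = -11753 − 4701 = -16454 J.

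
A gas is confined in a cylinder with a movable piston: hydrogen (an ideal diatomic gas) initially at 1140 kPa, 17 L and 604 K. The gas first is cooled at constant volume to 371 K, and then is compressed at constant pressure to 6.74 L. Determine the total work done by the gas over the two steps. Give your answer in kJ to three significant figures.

Step 1 (isochoric): W = 0 (constant volume).
After step 1: P = 700.2 kPa (V unchanged).
Step 2 (isobaric): W = PΔV = (700.2 kPa)(6.74 − 17 L) = -7184 J.
W_total = 0 − 7184 = -7184 J.

W_total ≈ -7.18 kJ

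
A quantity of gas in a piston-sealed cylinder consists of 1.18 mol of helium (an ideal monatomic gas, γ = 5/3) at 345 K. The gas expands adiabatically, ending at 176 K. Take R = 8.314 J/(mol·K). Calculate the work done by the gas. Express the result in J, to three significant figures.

W ≈ 2490 J

Adiabatic ⇒ Q = 0, so W_by = −ΔU = nCᵥ(T₁ − T₂).
Cᵥ = 3R/2 = 12.47 J/(mol·K).
W = (1.18)(12.47)(345 − 176) = 2487 J.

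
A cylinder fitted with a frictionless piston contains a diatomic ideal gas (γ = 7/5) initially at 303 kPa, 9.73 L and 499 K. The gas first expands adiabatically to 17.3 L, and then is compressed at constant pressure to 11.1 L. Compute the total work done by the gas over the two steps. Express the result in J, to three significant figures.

Step 1 (adiabatic): W = (P₁V₁ − P₂V₂)/(γ−1) = (2948 − 2342)/0.4 = 1516 J.
After step 1: P = 135.4 kPa, V = 17.3 L, T = 396.4 K.
Step 2 (isobaric): W = PΔV = (135.4 kPa)(11.1 − 17.3 L) = -839.3 J.
W_total = 1516 − 839.3 = 676.2 J.

W_total ≈ 676 J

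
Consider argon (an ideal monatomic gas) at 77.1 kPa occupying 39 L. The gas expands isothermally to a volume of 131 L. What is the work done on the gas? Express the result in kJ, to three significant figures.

W ≈ -3.64 kJ

Isothermal: W = nRT ln(V₂/V₁) = P₁V₁ ln(V₂/V₁).
P₁V₁ = (77.1 kPa)(39 L) = 3007 J.
W = 3007 × ln(131/39) = 3007 × 1.212
W_by_gas = 3643 J; work on gas = −W_by = -3643 J.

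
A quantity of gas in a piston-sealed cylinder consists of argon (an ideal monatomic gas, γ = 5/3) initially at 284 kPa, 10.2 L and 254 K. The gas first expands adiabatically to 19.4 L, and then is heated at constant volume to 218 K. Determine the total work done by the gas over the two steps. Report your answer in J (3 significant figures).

Step 1 (adiabatic): W = (P₁V₁ − P₂V₂)/(γ−1) = (2897 − 1887)/0.667 = 1515 J.
Step 2 (isochoric): W = 0 (constant volume).
W_total = 1515 + 0 = 1515 J.

W_total ≈ 1510 J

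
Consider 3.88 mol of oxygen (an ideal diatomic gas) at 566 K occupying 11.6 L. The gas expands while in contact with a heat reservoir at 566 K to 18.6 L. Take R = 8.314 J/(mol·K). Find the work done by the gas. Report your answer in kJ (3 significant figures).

Isothermal: W = nRT ln(V₂/V₁).
W = (3.88)(8.314)(566) × ln(18.6/11.6)
  = 18258 × 0.4722
W_by_gas = 8621 J.

W ≈ 8.62 kJ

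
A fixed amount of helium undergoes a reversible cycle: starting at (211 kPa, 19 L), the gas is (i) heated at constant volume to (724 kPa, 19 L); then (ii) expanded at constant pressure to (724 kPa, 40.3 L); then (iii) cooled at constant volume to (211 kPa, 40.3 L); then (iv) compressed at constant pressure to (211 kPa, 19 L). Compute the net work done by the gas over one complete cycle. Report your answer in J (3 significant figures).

Constant-volume legs do no work.
W(ii) = (724)(40.3 − 19) = 15421 J; W(iv) = (211)(19 − 40.3) = -4494 J.
W_net = 15421 − 4494 = 10927 J (the clockwise enclosed area).

W_net ≈ 10900 J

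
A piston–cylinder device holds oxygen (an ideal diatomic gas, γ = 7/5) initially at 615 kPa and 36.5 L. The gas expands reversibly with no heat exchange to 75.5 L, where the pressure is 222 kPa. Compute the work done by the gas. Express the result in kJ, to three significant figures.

W ≈ 14.2 kJ

Adiabatic: W = (P₁V₁ − P₂V₂)/(γ − 1) with γ = 7/5.
P₁V₁ = 22448 J, P₂V₂ = 16761 J.
W = (22448 − 16761) / 0.4 = 14216 J.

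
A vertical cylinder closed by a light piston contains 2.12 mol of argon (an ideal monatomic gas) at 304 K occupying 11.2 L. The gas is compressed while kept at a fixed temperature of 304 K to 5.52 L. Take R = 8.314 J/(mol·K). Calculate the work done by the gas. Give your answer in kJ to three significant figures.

Isothermal: W = nRT ln(V₂/V₁).
W = (2.12)(8.314)(304) × ln(5.52/11.2)
  = 5358 × -0.7075
W_by_gas = -3791 J.

W ≈ -3.79 kJ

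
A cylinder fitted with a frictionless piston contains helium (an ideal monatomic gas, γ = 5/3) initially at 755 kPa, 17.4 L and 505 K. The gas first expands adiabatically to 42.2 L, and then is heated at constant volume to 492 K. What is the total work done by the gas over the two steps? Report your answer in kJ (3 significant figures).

W_total ≈ 8.79 kJ

Step 1 (adiabatic): W = (P₁V₁ − P₂V₂)/(γ−1) = (13137 − 7278)/0.667 = 8789 J.
Step 2 (isochoric): W = 0 (constant volume).
W_total = 8789 + 0 = 8789 J.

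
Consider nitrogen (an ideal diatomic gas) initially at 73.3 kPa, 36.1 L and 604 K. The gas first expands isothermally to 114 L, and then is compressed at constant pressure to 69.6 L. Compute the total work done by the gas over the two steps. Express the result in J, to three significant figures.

Step 1 (isothermal): W = P₁V₁ ln(V₂/V₁) = (2646) ln(114/36.1) = 3043 J.
After step 1: P = 23.21 kPa, V = 114 L, T = 604 K.
Step 2 (isobaric): W = PΔV = (23.21 kPa)(69.6 − 114 L) = -1031 J.
W_total = 3043 − 1031 = 2012 J.

W_total ≈ 2010 J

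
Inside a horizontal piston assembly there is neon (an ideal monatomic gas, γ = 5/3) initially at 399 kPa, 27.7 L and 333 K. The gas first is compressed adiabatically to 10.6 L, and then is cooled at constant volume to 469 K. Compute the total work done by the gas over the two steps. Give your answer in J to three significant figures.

Step 1 (adiabatic): W = (P₁V₁ − P₂V₂)/(γ−1) = (11052 − 20969)/0.667 = -14874 J.
Step 2 (isochoric): W = 0 (constant volume).
W_total = -14874 + 0 = -14874 J.

W_total ≈ -14900 J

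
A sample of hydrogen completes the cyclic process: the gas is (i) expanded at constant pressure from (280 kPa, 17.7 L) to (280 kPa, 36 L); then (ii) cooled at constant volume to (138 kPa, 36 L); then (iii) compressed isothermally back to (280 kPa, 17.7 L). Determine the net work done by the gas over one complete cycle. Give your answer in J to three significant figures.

W_net ≈ 1600 J

Leg (i): W = PΔV = (280)(36 − 17.7) = 5124 J.
Leg (ii): W = 0.
Leg (iii): W = PᵢVᵢ ln(V_f/Vᵢ) = (4968) ln(17.7/36) = -3527 J.
W_net = 5124 − 3527 = 1597 J.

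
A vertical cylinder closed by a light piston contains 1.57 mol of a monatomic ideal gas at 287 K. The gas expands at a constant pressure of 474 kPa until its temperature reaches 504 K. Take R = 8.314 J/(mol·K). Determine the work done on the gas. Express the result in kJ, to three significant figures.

Isobaric: W = P ΔV = nR ΔT.
W = (1.57)(8.314)(504 − 287) = 2832 J.
Work on gas = −W_by = -2832 J.

W ≈ -2.83 kJ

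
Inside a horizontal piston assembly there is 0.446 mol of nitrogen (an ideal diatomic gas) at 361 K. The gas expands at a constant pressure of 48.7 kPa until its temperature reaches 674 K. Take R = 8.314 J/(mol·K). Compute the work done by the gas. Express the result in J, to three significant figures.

Isobaric: W = P ΔV = nR ΔT.
W = (0.446)(8.314)(674 − 361) = 1161 J.

W ≈ 1160 J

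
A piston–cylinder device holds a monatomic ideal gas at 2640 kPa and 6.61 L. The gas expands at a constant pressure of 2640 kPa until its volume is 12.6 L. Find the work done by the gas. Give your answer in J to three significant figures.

W ≈ 15800 J

Isobaric: W = P ΔV.
W = (2640 kPa)(12.6 − 6.61 L) = (2640)(5.99) = 15814 J.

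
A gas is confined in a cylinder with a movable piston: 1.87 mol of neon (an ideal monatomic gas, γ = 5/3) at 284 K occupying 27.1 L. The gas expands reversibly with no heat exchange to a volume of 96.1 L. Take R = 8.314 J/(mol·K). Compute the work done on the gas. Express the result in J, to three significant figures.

W ≈ -3770 J

Adiabatic: TV^(γ−1) = const with γ = 5/3.
T₂ = T₁ (V₁/V₂)^(γ−1) = 284 × (27.1/96.1)^0.667 = 284 × 0.43 = 122.1 K.
W_by = nCᵥ(T₁ − T₂) = (1.87)(12.47)(284 − 122.1) = 3775 J.
Work on gas = −W_by = -3775 J.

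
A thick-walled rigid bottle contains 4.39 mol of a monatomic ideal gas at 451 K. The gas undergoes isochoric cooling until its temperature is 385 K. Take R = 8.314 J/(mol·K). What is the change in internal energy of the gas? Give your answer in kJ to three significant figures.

ΔU ≈ -3.61 kJ

Constant volume ⇒ W = 0, so Q = ΔU = nCᵥΔT with Cᵥ = 3R/2 = 12.47 J/(mol·K).
ΔU = (4.39)(12.47)(385 − 451) = -3613 J.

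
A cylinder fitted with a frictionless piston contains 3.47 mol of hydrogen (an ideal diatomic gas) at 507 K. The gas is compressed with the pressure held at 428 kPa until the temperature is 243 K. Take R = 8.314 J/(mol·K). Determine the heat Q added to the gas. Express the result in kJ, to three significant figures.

Isobaric: W = nRΔT = (3.47)(8.314)(-264) = -7616 J.
ΔU = nCᵥΔT with Cᵥ = 5R/2: ΔU = (3.47)(20.79)(-264) = -19041 J.
Q = ΔU + W = -19041 − 7616 = -26657 J.

Q ≈ -26.7 kJ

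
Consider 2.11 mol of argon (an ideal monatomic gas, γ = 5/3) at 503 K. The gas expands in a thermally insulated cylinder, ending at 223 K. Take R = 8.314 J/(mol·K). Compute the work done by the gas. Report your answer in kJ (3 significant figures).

Adiabatic ⇒ Q = 0, so W_by = −ΔU = nCᵥ(T₁ − T₂).
Cᵥ = 3R/2 = 12.47 J/(mol·K).
W = (2.11)(12.47)(503 − 223) = 7368 J.

W ≈ 7.37 kJ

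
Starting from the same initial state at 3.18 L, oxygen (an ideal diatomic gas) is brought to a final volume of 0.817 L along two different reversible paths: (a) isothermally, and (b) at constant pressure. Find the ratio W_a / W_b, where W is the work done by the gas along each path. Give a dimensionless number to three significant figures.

Path (a) isothermal: W = P₁V₁ ln(V₂/V₁) → W_a/(P₁V₁) = -1.359.
Path (b) isobaric: W = P₁(V₂ − V₁) → W_b/(P₁V₁) = -0.7431.
W_a / W_b = -1.359 / -0.7431 = 1.829.

W_a / W_b ≈ 1.83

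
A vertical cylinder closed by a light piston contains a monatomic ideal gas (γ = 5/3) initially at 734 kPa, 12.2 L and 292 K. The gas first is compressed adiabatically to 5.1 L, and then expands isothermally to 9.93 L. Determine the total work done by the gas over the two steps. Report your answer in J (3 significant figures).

W_total ≈ 79.1 J

Step 1 (adiabatic): W = (P₁V₁ − P₂V₂)/(γ−1) = (8955 − 16017)/0.667 = -10593 J.
After step 1: P = 3141 kPa, V = 5.1 L, T = 522.3 K.
Step 2 (isothermal): W = P₁V₁ ln(V₂/V₁) = (16017) ln(9.93/5.1) = 10672 J.
W_total = -10593 + 10672 = 79.11 J.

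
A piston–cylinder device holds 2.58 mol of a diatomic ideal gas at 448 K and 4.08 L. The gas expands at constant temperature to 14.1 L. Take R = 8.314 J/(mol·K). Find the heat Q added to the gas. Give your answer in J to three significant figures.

Q ≈ 11900 J

Isothermal ⇒ ΔU = 0, so Q = W = nRT ln(V₂/V₁).
Q = (2.58)(8.314)(448) ln(14.1/4.08) = 9610 × 1.24 = 11917 J.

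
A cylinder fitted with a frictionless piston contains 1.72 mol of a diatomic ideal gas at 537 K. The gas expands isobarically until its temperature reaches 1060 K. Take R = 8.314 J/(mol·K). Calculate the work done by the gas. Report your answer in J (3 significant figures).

Isobaric: W = P ΔV = nR ΔT.
W = (1.72)(8.314)(1060 − 537) = 7479 J.

W ≈ 7480 J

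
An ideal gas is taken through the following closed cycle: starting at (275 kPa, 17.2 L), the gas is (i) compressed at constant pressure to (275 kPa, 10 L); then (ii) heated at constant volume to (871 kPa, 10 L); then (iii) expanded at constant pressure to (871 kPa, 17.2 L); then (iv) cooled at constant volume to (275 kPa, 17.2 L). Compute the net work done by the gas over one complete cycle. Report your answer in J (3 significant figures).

W_net ≈ 4290 J

Constant-volume legs do no work.
W(i) = (275)(10 − 17.2) = -1980 J; W(iii) = (871)(17.2 − 10) = 6271 J.
W_net = -1980 + 6271 = 4291 J (the clockwise enclosed area).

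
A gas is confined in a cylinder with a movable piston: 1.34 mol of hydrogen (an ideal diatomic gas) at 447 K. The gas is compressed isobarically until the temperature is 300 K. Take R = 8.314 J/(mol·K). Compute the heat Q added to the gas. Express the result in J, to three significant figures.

Q ≈ -5730 J

Isobaric: W = nRΔT = (1.34)(8.314)(-147) = -1638 J.
ΔU = nCᵥΔT with Cᵥ = 5R/2: ΔU = (1.34)(20.79)(-147) = -4094 J.
Q = ΔU + W = -4094 − 1638 = -5732 J.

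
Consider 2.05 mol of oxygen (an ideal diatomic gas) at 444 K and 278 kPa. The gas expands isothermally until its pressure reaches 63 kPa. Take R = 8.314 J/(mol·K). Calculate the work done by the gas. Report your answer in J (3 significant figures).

W ≈ 11200 J

Isothermal process: W = nRT ln(V₂/V₁) = nRT ln(P₁/P₂).
W = (2.05)(8.314)(444) × ln(278/63)
  = 7567 × ln(4.413) = 7567 × 1.484
W_by_gas = 11234 J.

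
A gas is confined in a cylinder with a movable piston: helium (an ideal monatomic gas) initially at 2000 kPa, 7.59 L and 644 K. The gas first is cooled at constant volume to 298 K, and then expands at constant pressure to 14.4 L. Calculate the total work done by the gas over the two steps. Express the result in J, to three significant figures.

Step 1 (isochoric): W = 0 (constant volume).
After step 1: P = 925.5 kPa (V unchanged).
Step 2 (isobaric): W = PΔV = (925.5 kPa)(14.4 − 7.59 L) = 6302 J.
W_total = 0 + 6302 = 6302 J.

W_total ≈ 6300 J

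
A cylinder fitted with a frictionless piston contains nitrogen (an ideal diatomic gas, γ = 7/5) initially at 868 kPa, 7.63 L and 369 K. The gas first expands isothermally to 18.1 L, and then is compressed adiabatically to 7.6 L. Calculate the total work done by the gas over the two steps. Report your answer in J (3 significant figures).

W_total ≈ -1150 J

Step 1 (isothermal): W = P₁V₁ ln(V₂/V₁) = (6623) ln(18.1/7.63) = 5721 J.
After step 1: P = 365.9 kPa, V = 18.1 L, T = 369 K.
Step 2 (adiabatic): W = (P₁V₁ − P₂V₂)/(γ−1) = (6623 − 9371)/0.4 = -6871 J.
W_total = 5721 − 6871 = -1150 J.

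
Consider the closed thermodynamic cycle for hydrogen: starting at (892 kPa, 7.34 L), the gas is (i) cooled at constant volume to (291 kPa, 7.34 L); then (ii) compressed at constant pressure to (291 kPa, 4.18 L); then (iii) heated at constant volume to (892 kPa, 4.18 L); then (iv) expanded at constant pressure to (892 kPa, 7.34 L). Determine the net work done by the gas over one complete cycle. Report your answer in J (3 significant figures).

Constant-volume legs do no work.
W(ii) = (291)(4.18 − 7.34) = -919.6 J; W(iv) = (892)(7.34 − 4.18) = 2819 J.
W_net = -919.6 + 2819 = 1899 J (the clockwise enclosed area).

W_net ≈ 1900 J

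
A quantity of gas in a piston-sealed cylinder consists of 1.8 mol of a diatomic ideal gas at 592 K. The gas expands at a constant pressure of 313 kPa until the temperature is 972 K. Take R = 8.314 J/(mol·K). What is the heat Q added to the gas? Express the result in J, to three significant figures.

Isobaric: W = nRΔT = (1.8)(8.314)(380) = 5687 J.
ΔU = nCᵥΔT with Cᵥ = 5R/2: ΔU = (1.8)(20.79)(380) = 14217 J.
Q = ΔU + W = 14217 + 5687 = 19904 J.

Q ≈ 19900 J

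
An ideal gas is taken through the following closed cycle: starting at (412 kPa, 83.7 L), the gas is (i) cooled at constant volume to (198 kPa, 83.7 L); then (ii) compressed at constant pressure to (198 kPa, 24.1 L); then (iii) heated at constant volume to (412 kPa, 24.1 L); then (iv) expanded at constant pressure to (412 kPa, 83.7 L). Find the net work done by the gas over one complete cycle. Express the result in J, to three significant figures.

W_net ≈ 12800 J

Constant-volume legs do no work.
W(ii) = (198)(24.1 − 83.7) = -11801 J; W(iv) = (412)(83.7 − 24.1) = 24555 J.
W_net = -11801 + 24555 = 12754 J (the clockwise enclosed area).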